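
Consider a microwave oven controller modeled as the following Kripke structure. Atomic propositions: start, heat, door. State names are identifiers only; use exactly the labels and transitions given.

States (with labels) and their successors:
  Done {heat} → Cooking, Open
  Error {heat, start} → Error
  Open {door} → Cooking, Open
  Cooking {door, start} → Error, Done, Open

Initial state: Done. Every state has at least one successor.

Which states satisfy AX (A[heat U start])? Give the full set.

States satisfying A[heat U start]: {Error, Cooking}.
States satisfying AX (A[heat U start]): {Error}.

{Error}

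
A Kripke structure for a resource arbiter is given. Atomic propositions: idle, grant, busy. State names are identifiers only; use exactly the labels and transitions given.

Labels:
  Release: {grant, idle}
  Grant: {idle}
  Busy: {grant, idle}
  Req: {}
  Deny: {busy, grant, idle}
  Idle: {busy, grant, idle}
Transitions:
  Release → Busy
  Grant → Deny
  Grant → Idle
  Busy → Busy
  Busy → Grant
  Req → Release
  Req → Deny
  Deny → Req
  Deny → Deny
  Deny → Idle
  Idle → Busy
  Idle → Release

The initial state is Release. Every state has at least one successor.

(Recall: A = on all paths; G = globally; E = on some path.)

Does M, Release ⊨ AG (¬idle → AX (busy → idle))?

Satisfied

States satisfying ¬idle → AX (busy → idle): {Release, Grant, Busy, Req, Deny, Idle}.
States satisfying AG (¬idle → AX (busy → idle)): {Release, Grant, Busy, Req, Deny, Idle}.
Every state reachable from Release satisfies ¬idle → AX (busy → idle).
Release ∈ Sat(AG (¬idle → AX (busy → idle))).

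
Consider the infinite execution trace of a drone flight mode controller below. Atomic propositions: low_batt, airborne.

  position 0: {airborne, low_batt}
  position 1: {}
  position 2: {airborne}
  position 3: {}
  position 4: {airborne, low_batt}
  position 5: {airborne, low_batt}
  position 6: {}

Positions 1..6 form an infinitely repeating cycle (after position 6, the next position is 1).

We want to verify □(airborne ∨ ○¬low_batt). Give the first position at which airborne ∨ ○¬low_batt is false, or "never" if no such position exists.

Check airborne ∨ ○¬low_batt at each position in order: 0 ✓, 1 ✓, 2 ✓.
At position 3 the labels are {} and the next position 4 has {airborne, low_batt}, so airborne ∨ ○¬low_batt is false there. This is the first violation.

3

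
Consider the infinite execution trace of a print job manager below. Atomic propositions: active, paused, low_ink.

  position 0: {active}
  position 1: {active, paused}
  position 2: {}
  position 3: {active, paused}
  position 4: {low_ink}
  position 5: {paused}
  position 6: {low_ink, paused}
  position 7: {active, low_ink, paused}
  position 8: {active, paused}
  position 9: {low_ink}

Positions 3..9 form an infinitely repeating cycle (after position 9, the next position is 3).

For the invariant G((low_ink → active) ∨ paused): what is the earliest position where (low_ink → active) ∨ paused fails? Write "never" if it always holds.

Check (low_ink → active) ∨ paused at each position in order: 0 ✓, 1 ✓, 2 ✓, 3 ✓.
At position 4 the labels are {low_ink}, so (low_ink → active) ∨ paused is false there. This is the first violation.

4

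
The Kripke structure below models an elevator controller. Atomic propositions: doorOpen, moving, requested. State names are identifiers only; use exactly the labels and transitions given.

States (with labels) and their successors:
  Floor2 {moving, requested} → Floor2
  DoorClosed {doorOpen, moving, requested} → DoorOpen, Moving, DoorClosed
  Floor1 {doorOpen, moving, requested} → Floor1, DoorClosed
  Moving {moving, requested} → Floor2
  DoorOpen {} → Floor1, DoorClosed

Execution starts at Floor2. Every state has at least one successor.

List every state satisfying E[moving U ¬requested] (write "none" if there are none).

States satisfying moving: {Floor2, DoorClosed, Floor1, Moving}.
States satisfying ¬requested: {DoorOpen}.
States satisfying E[moving U ¬requested]: {DoorClosed, Floor1, DoorOpen}.

{DoorClosed, Floor1, DoorOpen}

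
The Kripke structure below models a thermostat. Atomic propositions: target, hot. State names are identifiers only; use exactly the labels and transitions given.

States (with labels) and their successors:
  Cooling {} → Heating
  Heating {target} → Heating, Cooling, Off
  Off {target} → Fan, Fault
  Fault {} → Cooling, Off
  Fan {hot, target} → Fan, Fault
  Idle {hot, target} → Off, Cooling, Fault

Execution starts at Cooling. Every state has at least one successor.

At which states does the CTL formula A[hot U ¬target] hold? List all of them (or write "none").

{Cooling, Fault}

States satisfying hot: {Fan, Idle}.
States satisfying ¬target: {Cooling, Fault}.
States satisfying A[hot U ¬target]: {Cooling, Fault}.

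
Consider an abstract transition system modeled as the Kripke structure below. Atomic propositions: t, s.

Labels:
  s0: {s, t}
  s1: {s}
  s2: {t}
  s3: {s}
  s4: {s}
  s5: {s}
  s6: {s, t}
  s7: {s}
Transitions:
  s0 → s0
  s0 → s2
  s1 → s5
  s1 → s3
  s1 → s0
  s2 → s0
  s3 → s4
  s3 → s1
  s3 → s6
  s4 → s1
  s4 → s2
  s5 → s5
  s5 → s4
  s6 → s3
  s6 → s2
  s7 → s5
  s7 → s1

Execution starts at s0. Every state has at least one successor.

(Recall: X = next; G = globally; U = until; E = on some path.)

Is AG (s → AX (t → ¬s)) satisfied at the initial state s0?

No

States satisfying s → AX (t → ¬s): {s2, s4, s5, s6, s7}.
States satisfying AG (s → AX (t → ¬s)): ∅.
s0 is reachable from s0 and violates s → AX (t → ¬s), so AG fails at s0.
s0 ∉ Sat(AG (s → AX (t → ¬s))).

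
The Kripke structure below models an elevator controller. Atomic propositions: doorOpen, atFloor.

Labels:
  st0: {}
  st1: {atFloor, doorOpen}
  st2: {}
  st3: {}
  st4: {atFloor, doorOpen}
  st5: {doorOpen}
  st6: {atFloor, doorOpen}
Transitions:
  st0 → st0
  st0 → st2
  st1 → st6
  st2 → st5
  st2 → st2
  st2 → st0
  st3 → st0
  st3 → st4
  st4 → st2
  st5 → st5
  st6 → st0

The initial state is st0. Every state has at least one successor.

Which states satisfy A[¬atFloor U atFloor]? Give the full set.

States satisfying ¬atFloor: {st0, st2, st3, st5}.
States satisfying atFloor: {st1, st4, st6}.
States satisfying A[¬atFloor U atFloor]: {st1, st4, st6}.

{st1, st4, st6}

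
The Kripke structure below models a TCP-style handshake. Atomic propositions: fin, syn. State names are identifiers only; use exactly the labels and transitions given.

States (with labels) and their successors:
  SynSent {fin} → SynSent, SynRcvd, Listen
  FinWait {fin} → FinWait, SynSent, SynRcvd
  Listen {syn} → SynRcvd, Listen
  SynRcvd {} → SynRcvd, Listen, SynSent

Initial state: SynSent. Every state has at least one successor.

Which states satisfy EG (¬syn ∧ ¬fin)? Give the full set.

States satisfying ¬syn ∧ ¬fin: {SynRcvd}.
States satisfying EG (¬syn ∧ ¬fin): {SynRcvd}.

{SynRcvd}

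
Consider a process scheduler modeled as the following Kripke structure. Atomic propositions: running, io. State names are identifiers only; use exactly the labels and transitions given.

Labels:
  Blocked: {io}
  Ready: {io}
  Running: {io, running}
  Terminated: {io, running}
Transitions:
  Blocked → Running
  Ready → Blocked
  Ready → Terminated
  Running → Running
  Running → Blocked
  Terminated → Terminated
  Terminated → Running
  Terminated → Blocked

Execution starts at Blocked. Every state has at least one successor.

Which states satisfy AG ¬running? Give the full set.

none

States satisfying ¬running: {Blocked, Ready}.
States satisfying AG ¬running: ∅.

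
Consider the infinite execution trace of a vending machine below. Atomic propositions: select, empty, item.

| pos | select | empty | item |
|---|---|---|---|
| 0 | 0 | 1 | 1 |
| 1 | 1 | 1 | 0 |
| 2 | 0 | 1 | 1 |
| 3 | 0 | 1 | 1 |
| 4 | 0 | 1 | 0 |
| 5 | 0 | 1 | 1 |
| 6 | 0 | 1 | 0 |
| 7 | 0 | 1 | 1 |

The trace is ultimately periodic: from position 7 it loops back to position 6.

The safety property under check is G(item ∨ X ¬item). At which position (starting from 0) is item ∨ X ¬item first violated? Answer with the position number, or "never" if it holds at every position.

1

Check item ∨ X ¬item at each position in order: 0 ✓.
At position 1 the labels are {empty, select} and the next position 2 has {empty, item}, so item ∨ X ¬item is false there. This is the first violation.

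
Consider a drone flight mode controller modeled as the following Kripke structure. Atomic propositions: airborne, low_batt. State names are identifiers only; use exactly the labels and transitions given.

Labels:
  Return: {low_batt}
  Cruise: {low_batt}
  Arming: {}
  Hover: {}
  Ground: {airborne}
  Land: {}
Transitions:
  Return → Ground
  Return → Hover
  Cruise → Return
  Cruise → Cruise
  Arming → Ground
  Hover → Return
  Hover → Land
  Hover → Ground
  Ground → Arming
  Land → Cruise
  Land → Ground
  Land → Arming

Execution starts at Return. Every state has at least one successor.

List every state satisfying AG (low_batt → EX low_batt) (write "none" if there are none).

{Arming, Ground}

States satisfying low_batt → EX low_batt: {Cruise, Arming, Hover, Ground, Land}.
States satisfying AG (low_batt → EX low_batt): {Arming, Ground}.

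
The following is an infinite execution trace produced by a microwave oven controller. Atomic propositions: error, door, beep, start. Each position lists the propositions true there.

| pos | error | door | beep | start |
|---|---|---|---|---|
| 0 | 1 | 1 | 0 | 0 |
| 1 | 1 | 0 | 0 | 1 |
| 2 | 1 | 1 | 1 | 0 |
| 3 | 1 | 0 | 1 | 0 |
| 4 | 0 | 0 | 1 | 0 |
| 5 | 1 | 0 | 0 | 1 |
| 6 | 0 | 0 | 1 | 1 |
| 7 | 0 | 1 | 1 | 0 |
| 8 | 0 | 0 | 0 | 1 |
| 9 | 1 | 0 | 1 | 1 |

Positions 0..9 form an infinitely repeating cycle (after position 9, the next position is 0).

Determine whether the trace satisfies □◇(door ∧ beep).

◇(door ∧ beep) holds at every position 0..9, and those are all positions ever visited, so □◇(door ∧ beep) holds.

Satisfied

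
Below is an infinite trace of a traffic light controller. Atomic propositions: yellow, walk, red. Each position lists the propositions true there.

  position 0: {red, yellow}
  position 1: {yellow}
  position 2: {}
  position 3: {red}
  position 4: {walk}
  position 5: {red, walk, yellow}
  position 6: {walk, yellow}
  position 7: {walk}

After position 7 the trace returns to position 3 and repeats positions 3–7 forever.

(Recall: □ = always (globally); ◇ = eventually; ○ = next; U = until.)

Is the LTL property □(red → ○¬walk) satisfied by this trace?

Violated

red → ○¬walk must hold at every position from 0 onward. It fails at position 3, so □(red → ○¬walk) is false.
Positions where red holds: 0, 3, 5.
Check ○¬walk at each: 0→ok, 3→fails, 5→fails.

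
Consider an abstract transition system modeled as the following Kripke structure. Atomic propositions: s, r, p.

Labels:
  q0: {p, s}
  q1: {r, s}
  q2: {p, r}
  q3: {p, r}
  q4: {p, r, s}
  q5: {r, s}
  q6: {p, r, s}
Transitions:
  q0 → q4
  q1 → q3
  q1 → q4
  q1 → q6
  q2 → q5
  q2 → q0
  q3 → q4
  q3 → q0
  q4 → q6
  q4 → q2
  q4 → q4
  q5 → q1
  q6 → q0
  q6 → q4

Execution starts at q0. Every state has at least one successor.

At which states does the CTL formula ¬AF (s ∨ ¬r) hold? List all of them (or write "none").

States satisfying s ∨ ¬r: {q0, q1, q4, q5, q6}.
States satisfying AF (s ∨ ¬r): {q0, q1, q2, q3, q4, q5, q6}.
States satisfying ¬AF (s ∨ ¬r): ∅.

none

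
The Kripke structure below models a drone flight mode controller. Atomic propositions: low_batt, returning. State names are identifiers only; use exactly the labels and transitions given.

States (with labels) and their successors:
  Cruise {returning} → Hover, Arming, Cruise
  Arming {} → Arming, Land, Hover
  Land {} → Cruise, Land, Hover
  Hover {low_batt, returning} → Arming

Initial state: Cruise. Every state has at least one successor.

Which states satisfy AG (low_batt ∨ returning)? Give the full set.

States satisfying low_batt ∨ returning: {Cruise, Hover}.
States satisfying AG (low_batt ∨ returning): ∅.

none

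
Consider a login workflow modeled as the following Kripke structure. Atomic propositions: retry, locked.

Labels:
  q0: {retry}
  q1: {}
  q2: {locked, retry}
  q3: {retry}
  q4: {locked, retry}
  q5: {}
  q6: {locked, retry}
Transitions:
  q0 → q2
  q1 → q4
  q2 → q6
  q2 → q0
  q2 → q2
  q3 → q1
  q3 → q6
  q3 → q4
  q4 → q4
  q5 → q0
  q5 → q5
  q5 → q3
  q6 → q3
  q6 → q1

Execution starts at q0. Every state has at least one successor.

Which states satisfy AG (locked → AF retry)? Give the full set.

States satisfying locked → AF retry: {q0, q1, q2, q3, q4, q5, q6}.
States satisfying AG (locked → AF retry): {q0, q1, q2, q3, q4, q5, q6}.

{q0, q1, q2, q3, q4, q5, q6}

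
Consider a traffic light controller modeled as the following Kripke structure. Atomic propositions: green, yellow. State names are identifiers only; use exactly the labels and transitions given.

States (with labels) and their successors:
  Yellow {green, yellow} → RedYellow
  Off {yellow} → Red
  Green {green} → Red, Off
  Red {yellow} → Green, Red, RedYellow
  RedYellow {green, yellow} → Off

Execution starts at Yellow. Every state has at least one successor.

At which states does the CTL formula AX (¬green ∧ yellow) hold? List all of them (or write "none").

{Off, Green, RedYellow}

States satisfying ¬green ∧ yellow: {Off, Red}.
States satisfying AX (¬green ∧ yellow): {Off, Green, RedYellow}.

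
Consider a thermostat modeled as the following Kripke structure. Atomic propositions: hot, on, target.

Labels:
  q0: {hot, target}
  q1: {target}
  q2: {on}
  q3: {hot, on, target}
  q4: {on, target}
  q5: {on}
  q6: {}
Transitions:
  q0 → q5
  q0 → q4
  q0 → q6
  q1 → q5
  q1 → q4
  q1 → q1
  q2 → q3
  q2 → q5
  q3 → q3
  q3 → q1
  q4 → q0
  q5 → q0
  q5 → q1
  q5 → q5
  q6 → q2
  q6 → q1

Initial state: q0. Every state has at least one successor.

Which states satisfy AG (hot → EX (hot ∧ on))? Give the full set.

States satisfying hot → EX (hot ∧ on): {q1, q2, q3, q4, q5, q6}.
States satisfying AG (hot → EX (hot ∧ on)): ∅.

none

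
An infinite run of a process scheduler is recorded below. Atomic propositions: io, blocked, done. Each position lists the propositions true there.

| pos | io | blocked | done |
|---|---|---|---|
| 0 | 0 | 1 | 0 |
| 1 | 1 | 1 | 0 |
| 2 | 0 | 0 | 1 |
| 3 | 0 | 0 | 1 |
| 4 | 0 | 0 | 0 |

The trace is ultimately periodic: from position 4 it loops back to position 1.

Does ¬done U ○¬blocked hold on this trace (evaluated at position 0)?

Yes

Walking from position 0: ○¬blocked first holds at position 1, and ¬done holds at every earlier position along the way, so ¬done U ○¬blocked holds.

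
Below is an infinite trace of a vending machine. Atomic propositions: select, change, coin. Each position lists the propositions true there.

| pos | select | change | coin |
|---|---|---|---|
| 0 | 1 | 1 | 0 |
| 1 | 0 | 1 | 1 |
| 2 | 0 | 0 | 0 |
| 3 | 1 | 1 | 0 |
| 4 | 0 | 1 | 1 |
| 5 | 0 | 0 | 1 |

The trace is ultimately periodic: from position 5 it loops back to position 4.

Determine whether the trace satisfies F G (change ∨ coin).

G (change ∨ coin) holds at position 3, which is reachable from 0, so F G (change ∨ coin) holds.

Yes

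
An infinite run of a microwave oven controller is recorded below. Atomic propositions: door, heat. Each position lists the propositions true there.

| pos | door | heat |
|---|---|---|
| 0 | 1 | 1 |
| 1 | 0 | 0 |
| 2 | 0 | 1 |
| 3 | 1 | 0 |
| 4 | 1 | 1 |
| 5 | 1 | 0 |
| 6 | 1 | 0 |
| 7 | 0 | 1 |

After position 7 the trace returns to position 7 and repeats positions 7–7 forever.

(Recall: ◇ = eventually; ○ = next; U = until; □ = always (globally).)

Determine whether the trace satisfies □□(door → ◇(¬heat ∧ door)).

Holds

□(door → ◇(¬heat ∧ door)) holds at every position 0..7, and those are all positions ever visited, so □□(door → ◇(¬heat ∧ door)) holds.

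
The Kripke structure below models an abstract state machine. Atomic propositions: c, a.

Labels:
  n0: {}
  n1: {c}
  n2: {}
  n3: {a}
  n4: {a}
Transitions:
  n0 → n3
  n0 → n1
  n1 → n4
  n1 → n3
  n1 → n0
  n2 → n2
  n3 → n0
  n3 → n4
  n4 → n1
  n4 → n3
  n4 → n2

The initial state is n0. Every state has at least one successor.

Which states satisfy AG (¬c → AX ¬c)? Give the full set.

States satisfying ¬c → AX ¬c: {n1, n2, n3}.
States satisfying AG (¬c → AX ¬c): {n2}.

{n2}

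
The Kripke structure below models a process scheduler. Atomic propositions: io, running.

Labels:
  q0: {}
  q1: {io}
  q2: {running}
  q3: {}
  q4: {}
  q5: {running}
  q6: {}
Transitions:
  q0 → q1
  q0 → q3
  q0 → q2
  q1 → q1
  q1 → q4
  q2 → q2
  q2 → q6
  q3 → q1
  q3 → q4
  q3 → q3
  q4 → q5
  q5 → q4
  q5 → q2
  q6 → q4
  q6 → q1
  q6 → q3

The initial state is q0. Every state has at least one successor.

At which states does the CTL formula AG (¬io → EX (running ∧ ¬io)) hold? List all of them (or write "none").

none

States satisfying ¬io → EX (running ∧ ¬io): {q0, q1, q2, q4, q5}.
States satisfying AG (¬io → EX (running ∧ ¬io)): ∅.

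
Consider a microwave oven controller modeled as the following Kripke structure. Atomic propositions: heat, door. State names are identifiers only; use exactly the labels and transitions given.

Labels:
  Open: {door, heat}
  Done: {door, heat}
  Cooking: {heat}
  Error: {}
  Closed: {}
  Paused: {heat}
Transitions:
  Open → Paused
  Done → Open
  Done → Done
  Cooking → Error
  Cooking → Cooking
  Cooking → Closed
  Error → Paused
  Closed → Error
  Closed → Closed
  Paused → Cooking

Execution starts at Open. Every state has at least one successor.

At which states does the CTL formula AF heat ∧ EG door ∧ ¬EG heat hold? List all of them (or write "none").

States satisfying heat: {Open, Done, Cooking, Paused}.
States satisfying AF heat: {Open, Done, Cooking, Error, Paused}.
States satisfying door: {Open, Done}.
States satisfying EG door: {Done}.
States satisfying AF heat ∧ EG door: {Done}.
States satisfying EG heat: {Open, Done, Cooking, Paused}.
States satisfying ¬EG heat: {Error, Closed}.
States satisfying AF heat ∧ EG door ∧ ¬EG heat: ∅.

none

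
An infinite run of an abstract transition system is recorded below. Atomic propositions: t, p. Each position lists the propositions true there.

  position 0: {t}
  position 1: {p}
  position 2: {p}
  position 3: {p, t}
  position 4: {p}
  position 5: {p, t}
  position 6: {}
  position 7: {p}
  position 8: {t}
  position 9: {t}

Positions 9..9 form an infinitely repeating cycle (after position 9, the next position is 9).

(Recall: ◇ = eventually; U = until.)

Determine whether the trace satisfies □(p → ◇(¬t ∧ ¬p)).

No

p → ◇(¬t ∧ ¬p) must hold at every position from 0 onward. It fails at position 7, so □(p → ◇(¬t ∧ ¬p)) is false.
Positions where p holds: 1, 2, 3, 4, 5, 7.
Check ◇(¬t ∧ ¬p) at each: 1→ok, 2→ok, 3→ok, 4→ok, 5→ok, 7→fails.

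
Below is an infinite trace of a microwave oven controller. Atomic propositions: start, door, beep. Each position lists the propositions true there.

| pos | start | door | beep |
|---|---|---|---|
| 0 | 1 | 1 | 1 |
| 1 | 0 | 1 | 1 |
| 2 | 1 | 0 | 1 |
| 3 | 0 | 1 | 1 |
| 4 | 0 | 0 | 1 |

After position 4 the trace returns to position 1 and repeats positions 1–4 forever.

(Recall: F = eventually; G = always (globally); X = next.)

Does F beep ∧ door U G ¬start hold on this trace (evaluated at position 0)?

beep holds at position 0, which is reachable from 0, so F beep holds.
Walking from position 0: at position 2, G ¬start has not yet held and door fails, so door U G ¬start is false.
At position 0: F beep is true; door U G ¬start is false; so F beep ∧ door U G ¬start is false.

Violated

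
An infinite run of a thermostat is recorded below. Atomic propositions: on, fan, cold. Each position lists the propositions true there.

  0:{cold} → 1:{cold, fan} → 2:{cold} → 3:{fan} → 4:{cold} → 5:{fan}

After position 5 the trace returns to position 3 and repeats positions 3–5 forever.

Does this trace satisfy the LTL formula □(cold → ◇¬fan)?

cold → ◇¬fan holds at every position 0..5, and those are all positions ever visited, so □(cold → ◇¬fan) holds.
Positions where cold holds: 0, 1, 2, 4.
Check ◇¬fan at each: 0→ok, 1→ok, 2→ok, 4→ok.

Holds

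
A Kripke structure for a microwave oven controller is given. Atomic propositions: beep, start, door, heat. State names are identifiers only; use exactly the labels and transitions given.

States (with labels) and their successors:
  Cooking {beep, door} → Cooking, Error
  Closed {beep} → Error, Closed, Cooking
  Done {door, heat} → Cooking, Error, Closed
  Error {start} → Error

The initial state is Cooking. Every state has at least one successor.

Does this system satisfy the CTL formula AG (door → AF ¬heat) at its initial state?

States satisfying door → AF ¬heat: {Cooking, Closed, Done, Error}.
States satisfying AG (door → AF ¬heat): {Cooking, Closed, Done, Error}.
Every state reachable from Cooking satisfies door → AF ¬heat.
Cooking ∈ Sat(AG (door → AF ¬heat)).

Holds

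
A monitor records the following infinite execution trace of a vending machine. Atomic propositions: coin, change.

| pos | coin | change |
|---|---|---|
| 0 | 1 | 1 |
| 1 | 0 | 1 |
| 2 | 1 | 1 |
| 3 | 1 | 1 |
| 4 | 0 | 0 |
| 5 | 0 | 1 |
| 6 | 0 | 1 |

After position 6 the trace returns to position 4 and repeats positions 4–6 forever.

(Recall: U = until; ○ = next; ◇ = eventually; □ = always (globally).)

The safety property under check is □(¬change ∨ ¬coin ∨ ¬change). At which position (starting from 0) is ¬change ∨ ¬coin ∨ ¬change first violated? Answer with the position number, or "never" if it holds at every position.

0

At position 0 the labels are {change, coin}, so ¬change ∨ ¬coin ∨ ¬change is false there. This is the first violation.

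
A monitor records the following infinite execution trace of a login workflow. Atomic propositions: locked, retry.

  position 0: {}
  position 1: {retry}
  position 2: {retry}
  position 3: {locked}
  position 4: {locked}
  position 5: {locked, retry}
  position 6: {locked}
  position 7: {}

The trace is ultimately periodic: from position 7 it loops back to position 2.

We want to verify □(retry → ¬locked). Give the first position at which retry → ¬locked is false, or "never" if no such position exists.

Check retry → ¬locked at each position in order: 0 ✓, 1 ✓, 2 ✓, 3 ✓, 4 ✓.
At position 5 the labels are {locked, retry}, so retry → ¬locked is false there. This is the first violation.

5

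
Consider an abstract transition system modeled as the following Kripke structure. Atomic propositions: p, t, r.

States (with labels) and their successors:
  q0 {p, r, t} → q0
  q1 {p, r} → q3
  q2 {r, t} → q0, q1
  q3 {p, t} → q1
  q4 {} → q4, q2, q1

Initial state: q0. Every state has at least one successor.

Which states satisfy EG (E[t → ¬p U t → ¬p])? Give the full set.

States satisfying E[t → ¬p U t → ¬p]: {q1, q2, q4}.
States satisfying EG (E[t → ¬p U t → ¬p]): {q4}.

{q4}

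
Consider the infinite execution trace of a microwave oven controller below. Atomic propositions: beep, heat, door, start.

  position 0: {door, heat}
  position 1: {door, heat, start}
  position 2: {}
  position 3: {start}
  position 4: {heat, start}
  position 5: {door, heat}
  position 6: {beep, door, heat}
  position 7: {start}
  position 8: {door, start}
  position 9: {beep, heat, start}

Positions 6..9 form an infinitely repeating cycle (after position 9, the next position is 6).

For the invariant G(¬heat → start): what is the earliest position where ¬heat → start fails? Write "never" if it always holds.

2

Check ¬heat → start at each position in order: 0 ✓, 1 ✓.
At position 2 the labels are {}, so ¬heat → start is false there. This is the first violation.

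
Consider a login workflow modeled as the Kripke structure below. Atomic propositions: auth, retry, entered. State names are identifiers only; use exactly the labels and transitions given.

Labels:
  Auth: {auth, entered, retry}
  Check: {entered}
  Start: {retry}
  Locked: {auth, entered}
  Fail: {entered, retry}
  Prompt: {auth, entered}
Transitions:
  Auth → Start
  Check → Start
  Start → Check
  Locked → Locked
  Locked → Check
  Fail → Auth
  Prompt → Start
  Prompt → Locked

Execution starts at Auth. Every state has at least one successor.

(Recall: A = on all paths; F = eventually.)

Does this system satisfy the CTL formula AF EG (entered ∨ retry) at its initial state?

States satisfying EG (entered ∨ retry): {Auth, Check, Start, Locked, Fail, Prompt}.
States satisfying AF EG (entered ∨ retry): {Auth, Check, Start, Locked, Fail, Prompt}.
Auth ∈ Sat(AF EG (entered ∨ retry)).

Holds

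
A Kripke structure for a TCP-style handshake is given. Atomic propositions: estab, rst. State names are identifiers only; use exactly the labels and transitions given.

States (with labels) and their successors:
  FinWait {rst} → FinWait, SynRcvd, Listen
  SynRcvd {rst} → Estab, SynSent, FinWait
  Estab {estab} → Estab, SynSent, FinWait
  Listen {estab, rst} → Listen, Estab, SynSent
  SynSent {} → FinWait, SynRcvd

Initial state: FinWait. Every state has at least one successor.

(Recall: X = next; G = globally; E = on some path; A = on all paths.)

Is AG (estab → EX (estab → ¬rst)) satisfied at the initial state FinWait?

States satisfying estab → EX (estab → ¬rst): {FinWait, SynRcvd, Estab, Listen, SynSent}.
States satisfying AG (estab → EX (estab → ¬rst)): {FinWait, SynRcvd, Estab, Listen, SynSent}.
Every state reachable from FinWait satisfies estab → EX (estab → ¬rst).
FinWait ∈ Sat(AG (estab → EX (estab → ¬rst))).

Yes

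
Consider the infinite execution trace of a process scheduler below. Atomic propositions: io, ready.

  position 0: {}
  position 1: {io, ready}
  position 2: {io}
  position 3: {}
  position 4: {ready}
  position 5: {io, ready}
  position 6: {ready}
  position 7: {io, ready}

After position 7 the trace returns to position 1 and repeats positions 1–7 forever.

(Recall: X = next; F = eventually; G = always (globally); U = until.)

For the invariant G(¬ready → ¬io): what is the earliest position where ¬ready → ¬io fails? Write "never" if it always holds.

2

Check ¬ready → ¬io at each position in order: 0 ✓, 1 ✓.
At position 2 the labels are {io}, so ¬ready → ¬io is false there. This is the first violation.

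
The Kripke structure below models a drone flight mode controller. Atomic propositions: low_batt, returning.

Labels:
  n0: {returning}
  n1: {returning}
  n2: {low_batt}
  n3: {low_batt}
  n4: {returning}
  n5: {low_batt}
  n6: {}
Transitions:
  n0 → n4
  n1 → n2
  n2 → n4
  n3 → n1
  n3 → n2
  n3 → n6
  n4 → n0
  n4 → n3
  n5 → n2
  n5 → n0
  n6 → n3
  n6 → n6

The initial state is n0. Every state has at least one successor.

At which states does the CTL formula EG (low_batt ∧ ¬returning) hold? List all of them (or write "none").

States satisfying low_batt ∧ ¬returning: {n2, n3, n5}.
States satisfying EG (low_batt ∧ ¬returning): ∅.

none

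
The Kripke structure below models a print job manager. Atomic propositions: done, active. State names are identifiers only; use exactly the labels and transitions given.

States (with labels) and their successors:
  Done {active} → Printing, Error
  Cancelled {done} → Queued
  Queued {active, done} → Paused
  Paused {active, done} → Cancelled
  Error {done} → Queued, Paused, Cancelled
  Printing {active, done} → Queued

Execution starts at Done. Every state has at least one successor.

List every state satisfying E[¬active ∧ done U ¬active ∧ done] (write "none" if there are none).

{Cancelled, Error}

States satisfying ¬active ∧ done: {Cancelled, Error}.
States satisfying E[¬active ∧ done U ¬active ∧ done]: {Cancelled, Error}.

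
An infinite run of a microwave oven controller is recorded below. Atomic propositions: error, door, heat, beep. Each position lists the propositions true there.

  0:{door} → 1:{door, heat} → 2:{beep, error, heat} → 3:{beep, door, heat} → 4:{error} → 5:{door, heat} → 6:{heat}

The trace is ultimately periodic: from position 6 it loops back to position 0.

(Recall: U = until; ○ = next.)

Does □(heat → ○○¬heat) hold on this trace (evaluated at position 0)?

No

heat → ○○¬heat must hold at every position from 0 onward. It fails at position 1, so □(heat → ○○¬heat) is false.
Positions where heat holds: 1, 2, 3, 5, 6.
Check ○○¬heat at each: 1→fails, 2→ok, 3→fails, 5→ok, 6→fails.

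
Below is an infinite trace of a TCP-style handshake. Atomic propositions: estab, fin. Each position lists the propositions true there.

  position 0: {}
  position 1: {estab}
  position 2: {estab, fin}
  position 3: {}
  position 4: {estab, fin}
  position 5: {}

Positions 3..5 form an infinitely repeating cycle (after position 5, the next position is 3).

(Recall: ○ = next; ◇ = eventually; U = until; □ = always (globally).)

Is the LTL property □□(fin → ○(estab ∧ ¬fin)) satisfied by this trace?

No

□(fin → ○(estab ∧ ¬fin)) must hold at every position from 0 onward. It fails at position 0, so □□(fin → ○(estab ∧ ¬fin)) is false.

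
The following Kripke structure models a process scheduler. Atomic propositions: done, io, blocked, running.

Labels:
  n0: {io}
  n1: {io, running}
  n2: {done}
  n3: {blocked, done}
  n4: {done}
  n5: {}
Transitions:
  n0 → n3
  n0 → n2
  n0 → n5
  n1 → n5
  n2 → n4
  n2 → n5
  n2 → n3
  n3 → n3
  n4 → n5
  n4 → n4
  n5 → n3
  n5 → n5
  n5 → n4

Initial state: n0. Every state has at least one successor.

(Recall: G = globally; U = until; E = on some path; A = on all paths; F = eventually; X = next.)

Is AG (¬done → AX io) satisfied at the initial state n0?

States satisfying ¬done → AX io: {n2, n3, n4}.
States satisfying AG (¬done → AX io): {n3}.
n0 is reachable from n0 and violates ¬done → AX io, so AG fails at n0.
n0 ∉ Sat(AG (¬done → AX io)).

Does not hold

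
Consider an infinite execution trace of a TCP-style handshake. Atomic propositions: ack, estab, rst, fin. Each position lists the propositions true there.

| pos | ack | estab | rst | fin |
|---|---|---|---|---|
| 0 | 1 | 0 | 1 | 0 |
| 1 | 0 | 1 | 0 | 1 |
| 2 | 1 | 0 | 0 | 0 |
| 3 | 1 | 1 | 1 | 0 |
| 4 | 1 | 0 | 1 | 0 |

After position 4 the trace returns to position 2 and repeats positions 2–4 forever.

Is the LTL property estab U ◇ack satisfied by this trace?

Satisfied

Walking from position 0: ◇ack first holds at position 0, and estab holds at every earlier position along the way, so estab U ◇ack holds.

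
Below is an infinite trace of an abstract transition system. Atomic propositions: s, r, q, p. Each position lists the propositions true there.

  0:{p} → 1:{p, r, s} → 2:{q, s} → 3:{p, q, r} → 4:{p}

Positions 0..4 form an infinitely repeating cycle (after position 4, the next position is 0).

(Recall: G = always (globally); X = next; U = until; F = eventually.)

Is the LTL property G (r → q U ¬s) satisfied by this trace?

r → q U ¬s must hold at every position from 0 onward. It fails at position 1, so G (r → q U ¬s) is false.
Positions where r holds: 1, 3.
Check q U ¬s at each: 1→fails, 3→ok.

Violated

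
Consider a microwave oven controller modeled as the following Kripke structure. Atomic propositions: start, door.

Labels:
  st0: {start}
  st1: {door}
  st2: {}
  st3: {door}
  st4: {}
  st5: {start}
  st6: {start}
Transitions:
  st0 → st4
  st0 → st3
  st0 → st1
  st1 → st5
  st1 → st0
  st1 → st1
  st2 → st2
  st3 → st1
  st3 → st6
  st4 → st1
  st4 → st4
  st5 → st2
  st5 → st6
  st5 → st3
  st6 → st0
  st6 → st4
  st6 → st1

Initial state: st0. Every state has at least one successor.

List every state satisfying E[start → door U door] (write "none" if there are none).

{st1, st3, st4}

States satisfying start → door: {st1, st2, st3, st4}.
States satisfying door: {st1, st3}.
States satisfying E[start → door U door]: {st1, st3, st4}.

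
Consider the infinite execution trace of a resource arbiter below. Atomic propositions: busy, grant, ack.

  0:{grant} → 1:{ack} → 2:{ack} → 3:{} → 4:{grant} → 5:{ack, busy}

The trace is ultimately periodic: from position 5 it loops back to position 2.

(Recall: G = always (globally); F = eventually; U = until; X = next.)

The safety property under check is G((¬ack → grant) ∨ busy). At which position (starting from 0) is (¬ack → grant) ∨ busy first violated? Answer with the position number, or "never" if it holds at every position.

Check (¬ack → grant) ∨ busy at each position in order: 0 ✓, 1 ✓, 2 ✓.
At position 3 the labels are {}, so (¬ack → grant) ∨ busy is false there. This is the first violation.

3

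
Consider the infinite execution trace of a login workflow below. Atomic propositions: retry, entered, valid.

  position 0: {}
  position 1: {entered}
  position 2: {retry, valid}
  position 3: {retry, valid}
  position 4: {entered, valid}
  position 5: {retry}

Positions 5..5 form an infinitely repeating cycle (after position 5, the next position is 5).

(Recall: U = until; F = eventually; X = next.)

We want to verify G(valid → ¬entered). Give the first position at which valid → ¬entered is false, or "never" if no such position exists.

4

Check valid → ¬entered at each position in order: 0 ✓, 1 ✓, 2 ✓, 3 ✓.
At position 4 the labels are {entered, valid}, so valid → ¬entered is false there. This is the first violation.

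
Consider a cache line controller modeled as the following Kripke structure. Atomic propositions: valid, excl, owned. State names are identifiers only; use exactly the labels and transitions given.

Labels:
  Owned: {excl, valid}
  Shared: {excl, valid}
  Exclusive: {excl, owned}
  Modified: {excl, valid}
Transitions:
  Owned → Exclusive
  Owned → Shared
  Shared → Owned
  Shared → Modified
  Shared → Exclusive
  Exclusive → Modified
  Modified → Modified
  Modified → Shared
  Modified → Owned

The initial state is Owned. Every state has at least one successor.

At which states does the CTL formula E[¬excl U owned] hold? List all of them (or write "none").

{Exclusive}

States satisfying ¬excl: ∅.
States satisfying owned: {Exclusive}.
States satisfying E[¬excl U owned]: {Exclusive}.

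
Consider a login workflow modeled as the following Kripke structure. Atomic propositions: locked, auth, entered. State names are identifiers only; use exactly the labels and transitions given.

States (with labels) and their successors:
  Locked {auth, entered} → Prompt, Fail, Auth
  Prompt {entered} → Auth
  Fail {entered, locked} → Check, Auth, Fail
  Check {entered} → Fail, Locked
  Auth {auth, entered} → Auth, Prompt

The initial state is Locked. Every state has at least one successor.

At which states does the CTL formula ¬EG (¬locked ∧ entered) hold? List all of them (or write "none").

States satisfying ¬locked ∧ entered: {Locked, Prompt, Check, Auth}.
States satisfying EG (¬locked ∧ entered): {Locked, Prompt, Check, Auth}.
States satisfying ¬EG (¬locked ∧ entered): {Fail}.

{Fail}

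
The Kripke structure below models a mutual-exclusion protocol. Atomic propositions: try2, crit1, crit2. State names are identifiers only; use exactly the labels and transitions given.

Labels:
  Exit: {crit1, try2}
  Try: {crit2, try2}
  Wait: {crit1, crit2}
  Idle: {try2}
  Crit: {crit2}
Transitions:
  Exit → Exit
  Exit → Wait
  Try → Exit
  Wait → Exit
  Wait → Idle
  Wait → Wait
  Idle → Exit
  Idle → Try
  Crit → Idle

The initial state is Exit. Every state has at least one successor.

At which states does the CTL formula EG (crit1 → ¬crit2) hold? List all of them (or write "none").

States satisfying crit1 → ¬crit2: {Exit, Try, Idle, Crit}.
States satisfying EG (crit1 → ¬crit2): {Exit, Try, Idle, Crit}.

{Exit, Try, Idle, Crit}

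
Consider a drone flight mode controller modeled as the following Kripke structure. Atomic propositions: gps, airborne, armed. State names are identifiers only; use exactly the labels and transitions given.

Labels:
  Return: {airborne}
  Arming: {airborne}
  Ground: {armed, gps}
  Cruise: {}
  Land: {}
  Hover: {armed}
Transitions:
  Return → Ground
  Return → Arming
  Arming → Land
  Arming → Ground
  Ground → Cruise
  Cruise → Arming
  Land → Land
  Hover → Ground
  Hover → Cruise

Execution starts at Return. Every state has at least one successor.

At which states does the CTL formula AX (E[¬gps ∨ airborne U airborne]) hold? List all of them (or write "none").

{Ground, Cruise}

States satisfying E[¬gps ∨ airborne U airborne]: {Return, Arming, Cruise, Hover}.
States satisfying AX (E[¬gps ∨ airborne U airborne]): {Ground, Cruise}.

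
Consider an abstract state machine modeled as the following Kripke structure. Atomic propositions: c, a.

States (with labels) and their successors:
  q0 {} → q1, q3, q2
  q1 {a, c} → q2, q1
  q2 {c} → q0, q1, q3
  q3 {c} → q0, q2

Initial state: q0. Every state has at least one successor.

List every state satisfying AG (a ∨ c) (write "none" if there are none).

none

States satisfying a ∨ c: {q1, q2, q3}.
States satisfying AG (a ∨ c): ∅.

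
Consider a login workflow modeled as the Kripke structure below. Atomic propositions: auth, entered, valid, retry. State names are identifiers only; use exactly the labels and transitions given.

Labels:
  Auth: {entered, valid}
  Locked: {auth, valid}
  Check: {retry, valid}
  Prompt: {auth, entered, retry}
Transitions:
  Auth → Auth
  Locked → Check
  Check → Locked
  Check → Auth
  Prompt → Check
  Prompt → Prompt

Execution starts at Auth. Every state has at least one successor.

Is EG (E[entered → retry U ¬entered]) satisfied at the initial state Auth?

Does not hold

States satisfying E[entered → retry U ¬entered]: {Locked, Check, Prompt}.
States satisfying EG (E[entered → retry U ¬entered]): {Locked, Check, Prompt}.
No suitable path/successor from Auth witnesses the formula.
Auth ∉ Sat(EG (E[entered → retry U ¬entered])).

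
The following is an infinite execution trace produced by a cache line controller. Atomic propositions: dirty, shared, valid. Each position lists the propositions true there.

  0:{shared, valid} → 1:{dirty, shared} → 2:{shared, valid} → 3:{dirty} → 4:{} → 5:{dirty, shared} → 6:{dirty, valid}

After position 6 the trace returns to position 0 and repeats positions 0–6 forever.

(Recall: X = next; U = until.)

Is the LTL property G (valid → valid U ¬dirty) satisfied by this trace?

Yes

valid → valid U ¬dirty holds at every position 0..6, and those are all positions ever visited, so G (valid → valid U ¬dirty) holds.
Positions where valid holds: 0, 2, 6.
Check valid U ¬dirty at each: 0→ok, 2→ok, 6→ok.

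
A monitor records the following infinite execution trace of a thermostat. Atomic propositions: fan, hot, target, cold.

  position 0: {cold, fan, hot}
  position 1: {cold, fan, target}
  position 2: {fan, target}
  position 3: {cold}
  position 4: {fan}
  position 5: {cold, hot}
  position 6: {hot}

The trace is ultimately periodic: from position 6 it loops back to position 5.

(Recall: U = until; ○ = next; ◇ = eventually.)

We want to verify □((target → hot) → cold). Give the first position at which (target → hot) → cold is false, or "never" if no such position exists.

Check (target → hot) → cold at each position in order: 0 ✓, 1 ✓, 2 ✓, 3 ✓.
At position 4 the labels are {fan}, so (target → hot) → cold is false there. This is the first violation.

4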